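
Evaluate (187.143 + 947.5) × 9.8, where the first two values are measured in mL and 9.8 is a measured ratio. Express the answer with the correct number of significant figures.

1.1 × 10⁴ mL

187.143 mL + 947.5 mL = 1134.643 mL; the sum is limited to 1 decimal place (5 s.f.).
Carrying full precision, 1134.643 × 9.8 = 11119.5014 mL; 9.8 has 2 s.f., so the result keeps min(5, 2) = 2 s.f.
Rounded to 2 significant figures: 1.1 × 10⁴ mL.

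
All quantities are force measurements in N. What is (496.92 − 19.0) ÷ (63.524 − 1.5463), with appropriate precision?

496.92 − 19.0 = 477.92, limited to 1 d.p. → 4 s.f.; 63.524 − 1.5463 = 61.9777, limited to 3 d.p. → 5 s.f.
Carrying full precision, 477.92 ÷ 61.9777 = 7.71116062713…; keep min(4, 5) = 4 s.f.
Rounded to 4 significant figures: 7.711.

7.711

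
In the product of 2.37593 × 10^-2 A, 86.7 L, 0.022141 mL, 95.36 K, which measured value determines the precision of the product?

2.37593 × 10^-2 A → 6 s.f.; 86.7 L → 3 s.f.; 0.022141 mL → 5 s.f.; 95.36 K → 4 s.f.
The fewest is 3 significant figures, from 86.7 L.

86.7 L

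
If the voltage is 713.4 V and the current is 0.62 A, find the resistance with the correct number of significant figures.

1.2 × 10³ Ω

resistance = 713.4 V ÷ 0.62 A = 1150.64516129… Ω.
713.4 has 4 significant figures; 0.62 has 2.
Division/multiplication keeps the fewest: 2 significant figures.
Rounded: 1.2 × 10³ Ω.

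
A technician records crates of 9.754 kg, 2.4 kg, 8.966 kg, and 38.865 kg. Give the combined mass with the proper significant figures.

9.754 kg + 2.4 kg + 8.966 kg + 38.865 kg = 59.985 kg.
Addition/subtraction keeps the fewest decimal places: 9.754 → 3 decimal places, 2.4 → 1 decimal place, 8.966 → 3 decimal places, 38.865 → 3 decimal places; limit is 1.
Rounded to 1 decimal place: 60.0 kg.

60.0 kg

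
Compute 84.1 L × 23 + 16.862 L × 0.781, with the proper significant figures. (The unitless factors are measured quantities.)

1.9 × 10^3 L

84.1 × 23 = 1934.3 → 1.9 × 10^3 L (2 s.f., last digit at the 10^2 place).
16.862 × 0.781 = 13.169222 → 13.2 L (3 s.f., last digit at the 10^-1 place).
Sum: 1947.469222 L; keep the coarser place, 10^2.
Result: 1.9 × 10^3 L.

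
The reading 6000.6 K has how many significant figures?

5

6000.6: zeros between nonzero digits are significant.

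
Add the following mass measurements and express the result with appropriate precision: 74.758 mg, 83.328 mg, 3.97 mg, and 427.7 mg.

74.758 mg + 83.328 mg + 3.97 mg + 427.7 mg = 589.756 mg.
Addition/subtraction keeps the fewest decimal places: 74.758 → 3 decimal places, 83.328 → 3 decimal places, 3.97 → 2 decimal places, 427.7 → 1 decimal place; limit is 1.
Rounded to 1 decimal place: 5.898 × 10² mg.

5.898 × 10² mg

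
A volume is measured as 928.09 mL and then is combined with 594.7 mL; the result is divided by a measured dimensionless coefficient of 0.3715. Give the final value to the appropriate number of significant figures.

928.09 mL + 594.7 mL = 1522.79 mL; the sum is limited to 1 decimal place (5 s.f.).
Carrying full precision, 1522.79 ÷ 0.3715 = 4099.03095559… mL; 0.3715 has 4 s.f., so the result keeps min(5, 4) = 4 s.f.
Rounded to 4 significant figures: 4099 mL.

4099 mL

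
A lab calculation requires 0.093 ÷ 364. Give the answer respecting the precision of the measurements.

0.093 ÷ 364 = 0.000255494505495…
Multiplication/division keeps the fewest significant figures: 0.093 → 2 s.f., 364 → 3 s.f.; limit is 2.
Rounded to 2 significant figures: 2.6 × 10^-4.

2.6 × 10^-4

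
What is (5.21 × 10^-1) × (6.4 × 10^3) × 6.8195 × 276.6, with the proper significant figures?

(5.21 × 10^-1) × (6.4 × 10^3) × 6.8195 × 276.6 = 6289591.02528
Multiplication/division keeps the fewest significant figures: 5.21 × 10^-1 → 3 s.f., 6.4 × 10^3 → 2 s.f., 6.8195 → 5 s.f., 276.6 → 4 s.f.; limit is 2.
Rounded to 2 significant figures: 6.3 × 10^6.

6.3 × 10^6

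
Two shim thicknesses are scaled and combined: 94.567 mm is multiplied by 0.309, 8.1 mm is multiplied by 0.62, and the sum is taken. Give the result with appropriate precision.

34.2 mm

94.567 × 0.309 = 29.221203 → 29.2 mm (3 s.f., last digit at the 10^-1 place).
8.1 × 0.62 = 5.022 → 5.0 mm (2 s.f., last digit at the 10^-1 place).
Sum: 34.243203 mm; keep the coarser place, 10^-1.
Result: 34.2 mm.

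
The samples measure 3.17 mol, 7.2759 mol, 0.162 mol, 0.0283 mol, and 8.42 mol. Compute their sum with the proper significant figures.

3.17 mol + 7.2759 mol + 0.162 mol + 0.0283 mol + 8.42 mol = 19.0562 mol.
Addition/subtraction keeps the fewest decimal places: 3.17 → 2 decimal places, 7.2759 → 4 decimal places, 0.162 → 3 decimal places, 0.0283 → 4 decimal places, 8.42 → 2 decimal places; limit is 2.
Rounded to 2 decimal places: 19.06 mol.

19.06 mol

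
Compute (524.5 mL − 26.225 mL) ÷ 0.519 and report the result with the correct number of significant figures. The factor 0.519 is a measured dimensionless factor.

524.5 mL − 26.225 mL = 498.275 mL; the difference is limited to 1 decimal place (4 s.f.).
Carrying full precision, 498.275 ÷ 0.519 = 960.06743738… mL; 0.519 has 3 s.f., so the result keeps min(4, 3) = 3 s.f.
Rounded to 3 significant figures: 9.60 × 10^2 mL.

9.60 × 10^2 mL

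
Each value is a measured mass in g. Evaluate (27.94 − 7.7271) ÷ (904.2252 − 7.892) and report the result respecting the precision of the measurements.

27.94 − 7.7271 = 20.2129, limited to 2 d.p. → 4 s.f.; 904.2252 − 7.892 = 896.3332, limited to 3 d.p. → 6 s.f.
Carrying full precision, 20.2129 ÷ 896.3332 = 0.0225506541541…; keep min(4, 6) = 4 s.f.
Rounded to 4 significant figures: 0.02255.

0.02255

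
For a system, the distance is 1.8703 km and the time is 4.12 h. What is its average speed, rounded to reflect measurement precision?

average speed = 1.8703 km ÷ 4.12 h = 0.45395631068… km/h.
1.8703 has 5 significant figures; 4.12 has 3.
Division/multiplication keeps the fewest: 3 significant figures.
Rounded: 0.454 km/h.

0.454 km/h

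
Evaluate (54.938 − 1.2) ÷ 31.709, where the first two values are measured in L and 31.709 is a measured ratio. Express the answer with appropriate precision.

54.938 L − 1.2 L = 53.738 L; the difference is limited to 1 decimal place (3 s.f.).
Carrying full precision, 53.738 ÷ 31.709 = 1.69472389542… L; 31.709 has 5 s.f., so the result keeps min(3, 5) = 3 s.f.
Rounded to 3 significant figures: 1.69 L.

1.69 L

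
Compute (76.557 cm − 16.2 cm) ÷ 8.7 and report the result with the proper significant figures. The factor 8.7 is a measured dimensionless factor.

6.9 cm

76.557 cm − 16.2 cm = 60.357 cm; the difference is limited to 1 decimal place (3 s.f.).
Carrying full precision, 60.357 ÷ 8.7 = 6.9375862069… cm; 8.7 has 2 s.f., so the result keeps min(3, 2) = 2 s.f.
Rounded to 2 significant figures: 6.9 cm.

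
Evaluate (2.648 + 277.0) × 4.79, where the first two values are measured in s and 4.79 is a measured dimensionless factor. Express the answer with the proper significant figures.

2.648 s + 277.0 s = 279.648 s; the sum is limited to 1 decimal place (4 s.f.).
Carrying full precision, 279.648 × 4.79 = 1339.51392 s; 4.79 has 3 s.f., so the result keeps min(4, 3) = 3 s.f.
Rounded to 3 significant figures: 1.34 × 10³ s.

1.34 × 10³ s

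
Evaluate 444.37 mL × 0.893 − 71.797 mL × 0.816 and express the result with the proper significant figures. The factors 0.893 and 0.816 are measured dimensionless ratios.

338 mL

444.37 × 0.893 = 396.82241 → 3.97 × 10² mL (3 s.f., last digit at the 10^0 place).
71.797 × 0.816 = 58.586352 → 58.6 mL (3 s.f., last digit at the 10^-1 place).
Difference: 338.236058 mL; keep the coarser place, 10^0.
Result: 338 mL.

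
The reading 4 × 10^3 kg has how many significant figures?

4 × 10^3: in scientific notation every digit of the coefficient is significant.

1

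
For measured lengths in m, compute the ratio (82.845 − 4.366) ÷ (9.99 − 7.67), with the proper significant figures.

33.8

82.845 − 4.366 = 78.479, limited to 3 d.p. → 5 s.f.; 9.99 − 7.67 = 2.32, limited to 2 d.p. → 3 s.f.
Carrying full precision, 78.479 ÷ 2.32 = 33.8271551724…; keep min(5, 3) = 3 s.f.
Rounded to 3 significant figures: 33.8.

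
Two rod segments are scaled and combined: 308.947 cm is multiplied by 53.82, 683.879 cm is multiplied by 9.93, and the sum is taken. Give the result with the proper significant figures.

2.342 × 10⁴ cm

308.947 × 53.82 = 16627.52754 → 1.663 × 10⁴ cm (4 s.f., last digit at the 10^1 place).
683.879 × 9.93 = 6790.91847 → 6.79 × 10³ cm (3 s.f., last digit at the 10^1 place).
Sum: 23418.44601 cm; keep the coarser place, 10^1.
Result: 2.342 × 10⁴ cm.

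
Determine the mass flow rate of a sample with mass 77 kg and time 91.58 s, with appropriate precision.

mass flow rate = 77 kg ÷ 91.58 s = 0.840794933392… kg/s.
77 has 2 significant figures; 91.58 has 4.
Division/multiplication keeps the fewest: 2 significant figures.
Rounded: 0.84 kg/s.

0.84 kg/s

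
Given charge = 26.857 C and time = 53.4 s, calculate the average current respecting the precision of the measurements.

0.503 A

average current = 26.857 C ÷ 53.4 s = 0.502940074906… A.
26.857 has 5 significant figures; 53.4 has 3.
Division/multiplication keeps the fewest: 3 significant figures.
Rounded: 0.503 A.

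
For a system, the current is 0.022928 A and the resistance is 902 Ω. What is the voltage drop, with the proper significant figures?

20.7 V

voltage drop = 0.022928 A × 902 Ω = 20.681056 V.
0.022928 has 5 significant figures; 902 has 3.
Division/multiplication keeps the fewest: 3 significant figures.
Rounded: 20.7 V.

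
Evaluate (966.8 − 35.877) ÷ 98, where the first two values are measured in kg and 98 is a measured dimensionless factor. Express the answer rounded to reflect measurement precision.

9.5 kg

966.8 kg − 35.877 kg = 930.923 kg; the difference is limited to 1 decimal place (4 s.f.).
Carrying full precision, 930.923 ÷ 98 = 9.49921428571… kg; 98 has 2 s.f., so the result keeps min(4, 2) = 2 s.f.
Rounded to 2 significant figures: 9.5 kg.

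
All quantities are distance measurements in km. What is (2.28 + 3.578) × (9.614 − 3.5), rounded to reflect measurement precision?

36 km²

2.28 + 3.578 = 5.858, limited to 2 d.p. → 3 s.f.; 9.614 − 3.5 = 6.114, limited to 1 d.p. → 2 s.f.
Carrying full precision, 5.858 × 6.114 = 35.815812; keep min(3, 2) = 2 s.f.
Rounded to 2 significant figures: 36 km².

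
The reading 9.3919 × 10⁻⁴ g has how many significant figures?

5

9.3919 × 10⁻⁴: in scientific notation every digit of the coefficient is significant.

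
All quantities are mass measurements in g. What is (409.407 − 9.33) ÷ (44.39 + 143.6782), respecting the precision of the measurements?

409.407 − 9.33 = 400.077, limited to 2 d.p. → 5 s.f.; 44.39 + 143.6782 = 188.0682, limited to 2 d.p. → 5 s.f.
Carrying full precision, 400.077 ÷ 188.0682 = 2.12729743784…; keep min(5, 5) = 5 s.f.
Rounded to 5 significant figures: 2.1273.

2.1273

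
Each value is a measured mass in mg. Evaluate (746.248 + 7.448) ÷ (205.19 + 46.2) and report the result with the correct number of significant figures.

2.998

746.248 + 7.448 = 753.696, limited to 3 d.p. → 6 s.f.; 205.19 + 46.2 = 251.39, limited to 1 d.p. → 4 s.f.
Carrying full precision, 753.696 ÷ 251.39 = 2.99811448347…; keep min(6, 4) = 4 s.f.
Rounded to 4 significant figures: 2.998.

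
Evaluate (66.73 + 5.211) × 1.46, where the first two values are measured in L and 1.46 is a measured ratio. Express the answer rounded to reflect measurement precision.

105 L

66.73 L + 5.211 L = 71.941 L; the sum is limited to 2 decimal places (4 s.f.).
Carrying full precision, 71.941 × 1.46 = 105.03386 L; 1.46 has 3 s.f., so the result keeps min(4, 3) = 3 s.f.
Rounded to 3 significant figures: 105 L.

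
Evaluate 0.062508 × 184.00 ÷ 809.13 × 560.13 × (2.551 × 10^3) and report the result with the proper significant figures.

0.062508 × 184.00 ÷ 809.13 × 560.13 × (2.551 × 10^3) = 20311.145395…
Multiplication/division keeps the fewest significant figures: 0.062508 → 5 s.f., 184.00 → 5 s.f., 809.13 → 5 s.f., 560.13 → 5 s.f., 2.551 × 10^3 → 4 s.f.; limit is 4.
Rounded to 4 significant figures: 2.031 × 10^4.

2.031 × 10^4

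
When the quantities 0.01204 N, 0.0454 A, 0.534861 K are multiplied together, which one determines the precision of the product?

0.01204 N → 4 s.f.; 0.0454 A → 3 s.f.; 0.534861 K → 6 s.f.
The fewest is 3 significant figures, from 0.0454 A.

0.0454 A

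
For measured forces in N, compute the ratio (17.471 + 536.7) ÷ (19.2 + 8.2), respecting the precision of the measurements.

17.471 + 536.7 = 554.171, limited to 1 d.p. → 4 s.f.; 19.2 + 8.2 = 27.4, limited to 1 d.p. → 3 s.f.
Carrying full precision, 554.171 ÷ 27.4 = 20.2252189781…; keep min(4, 3) = 3 s.f.
Rounded to 3 significant figures: 20.2.

20.2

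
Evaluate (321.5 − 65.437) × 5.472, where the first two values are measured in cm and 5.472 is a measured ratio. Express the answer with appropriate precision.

321.5 cm − 65.437 cm = 256.063 cm; the difference is limited to 1 decimal place (4 s.f.).
Carrying full precision, 256.063 × 5.472 = 1401.176736 cm; 5.472 has 4 s.f., so the result keeps min(4, 4) = 4 s.f.
Rounded to 4 significant figures: 1401 cm.

1401 cm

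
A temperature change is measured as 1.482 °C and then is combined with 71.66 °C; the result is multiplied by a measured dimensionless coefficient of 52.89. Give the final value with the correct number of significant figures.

1.482 °C + 71.66 °C = 73.142 °C; the sum is limited to 2 decimal places (4 s.f.).
Carrying full precision, 73.142 × 52.89 = 3868.48038 °C; 52.89 has 4 s.f., so the result keeps min(4, 4) = 4 s.f.
Rounded to 4 significant figures: 3868 °C.

3868 °C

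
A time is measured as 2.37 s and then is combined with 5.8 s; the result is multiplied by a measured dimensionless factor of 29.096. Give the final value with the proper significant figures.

2.37 s + 5.8 s = 8.17 s; the sum is limited to 1 decimal place (2 s.f.).
Carrying full precision, 8.17 × 29.096 = 237.71432 s; 29.096 has 5 s.f., so the result keeps min(2, 5) = 2 s.f.
Rounded to 2 significant figures: 2.4 × 10^2 s.

2.4 × 10^2 s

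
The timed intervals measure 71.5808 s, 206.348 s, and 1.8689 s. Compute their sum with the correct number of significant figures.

279.798 s

71.5808 s + 206.348 s + 1.8689 s = 279.7977 s.
Addition/subtraction keeps the fewest decimal places: 71.5808 → 4 decimal places, 206.348 → 3 decimal places, 1.8689 → 4 decimal places; limit is 3.
Rounded to 3 decimal places: 279.798 s.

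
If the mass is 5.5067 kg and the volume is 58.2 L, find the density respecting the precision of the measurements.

0.0946 kg/L

density = 5.5067 kg ÷ 58.2 L = 0.094616838488… kg/L.
5.5067 has 5 significant figures; 58.2 has 3.
Division/multiplication keeps the fewest: 3 significant figures.
Rounded: 0.0946 kg/L.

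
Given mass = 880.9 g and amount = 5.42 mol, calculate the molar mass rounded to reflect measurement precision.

molar mass = 880.9 g ÷ 5.42 mol = 162.527675277… g/mol.
880.9 has 4 significant figures; 5.42 has 3.
Division/multiplication keeps the fewest: 3 significant figures.
Rounded: 163 g/mol.

163 g/mol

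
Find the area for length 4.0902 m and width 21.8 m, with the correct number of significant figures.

89.2 m²

area = 4.0902 m × 21.8 m = 89.16636 m².
4.0902 has 5 significant figures; 21.8 has 3.
Division/multiplication keeps the fewest: 3 significant figures.
Rounded: 89.2 m².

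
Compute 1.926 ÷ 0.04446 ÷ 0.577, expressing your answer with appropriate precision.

75.1

1.926 ÷ 0.04446 ÷ 0.577 = 75.0777089371…
Multiplication/division keeps the fewest significant figures: 1.926 → 4 s.f., 0.04446 → 4 s.f., 0.577 → 3 s.f.; limit is 3.
Rounded to 3 significant figures: 75.1.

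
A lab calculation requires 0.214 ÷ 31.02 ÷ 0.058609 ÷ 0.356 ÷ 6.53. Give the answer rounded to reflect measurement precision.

0.214 ÷ 31.02 ÷ 0.058609 ÷ 0.356 ÷ 6.53 = 0.0506342625524…
Multiplication/division keeps the fewest significant figures: 0.214 → 3 s.f., 31.02 → 4 s.f., 0.058609 → 5 s.f., 0.356 → 3 s.f., 6.53 → 3 s.f.; limit is 3.
Rounded to 3 significant figures: 5.06 × 10^-2.

5.06 × 10^-2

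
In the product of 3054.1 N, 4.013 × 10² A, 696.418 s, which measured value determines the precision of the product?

4.013 × 10² A

3054.1 N → 5 s.f.; 4.013 × 10² A → 4 s.f.; 696.418 s → 6 s.f.
The fewest is 4 significant figures, from 4.013 × 10² A.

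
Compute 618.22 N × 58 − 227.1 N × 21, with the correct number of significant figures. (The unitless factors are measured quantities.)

618.22 × 58 = 35856.76 → 3.6 × 10^4 N (2 s.f., last digit at the 10^3 place).
227.1 × 21 = 4769.1 → 4.8 × 10^3 N (2 s.f., last digit at the 10^2 place).
Difference: 31087.66 N; keep the coarser place, 10^3.
Result: 3.1 × 10^4 N.

3.1 × 10^4 N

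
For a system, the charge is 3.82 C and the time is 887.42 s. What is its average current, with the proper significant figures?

0.00430 A

average current = 3.82 C ÷ 887.42 s = 0.0043046133736… A.
3.82 has 3 significant figures; 887.42 has 5.
Division/multiplication keeps the fewest: 3 significant figures.
Rounded: 0.00430 A.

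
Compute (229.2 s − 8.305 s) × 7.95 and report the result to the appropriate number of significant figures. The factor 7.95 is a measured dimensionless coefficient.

1.76 × 10^3 s

229.2 s − 8.305 s = 220.895 s; the difference is limited to 1 decimal place (4 s.f.).
Carrying full precision, 220.895 × 7.95 = 1756.11525 s; 7.95 has 3 s.f., so the result keeps min(4, 3) = 3 s.f.
Rounded to 3 significant figures: 1.76 × 10^3 s.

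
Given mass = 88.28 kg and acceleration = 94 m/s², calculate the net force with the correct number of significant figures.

net force = 88.28 kg × 94 m/s² = 8298.32 N.
88.28 has 4 significant figures; 94 has 2.
Division/multiplication keeps the fewest: 2 significant figures.
Rounded: 8.3 × 10³ N.

8.3 × 10³ N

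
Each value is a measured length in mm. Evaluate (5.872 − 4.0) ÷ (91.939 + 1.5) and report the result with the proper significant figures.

0.020

5.872 − 4.0 = 1.872, limited to 1 d.p. → 2 s.f.; 91.939 + 1.5 = 93.439, limited to 1 d.p. → 3 s.f.
Carrying full precision, 1.872 ÷ 93.439 = 0.0200344609852…; keep min(2, 3) = 2 s.f.
Rounded to 2 significant figures: 0.020.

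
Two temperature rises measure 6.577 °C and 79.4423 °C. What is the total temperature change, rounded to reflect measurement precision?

6.577 °C + 79.4423 °C = 86.0193 °C.
Addition/subtraction keeps the fewest decimal places: 6.577 → 3 decimal places, 79.4423 → 4 decimal places; limit is 3.
Rounded to 3 decimal places: 86.019 °C.

86.019 °C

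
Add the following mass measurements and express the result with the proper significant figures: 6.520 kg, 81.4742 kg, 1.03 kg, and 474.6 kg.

563.6 kg

6.520 kg + 81.4742 kg + 1.03 kg + 474.6 kg = 563.6242 kg.
Addition/subtraction keeps the fewest decimal places: 6.520 → 3 decimal places, 81.4742 → 4 decimal places, 1.03 → 2 decimal places, 474.6 → 1 decimal place; limit is 1.
Rounded to 1 decimal place: 563.6 kg.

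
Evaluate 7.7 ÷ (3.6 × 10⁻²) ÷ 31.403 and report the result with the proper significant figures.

6.8

7.7 ÷ (3.6 × 10⁻²) ÷ 31.403 = 6.811097312…
Multiplication/division keeps the fewest significant figures: 7.7 → 2 s.f., 3.6 × 10⁻² → 2 s.f., 31.403 → 5 s.f.; limit is 2.
Rounded to 2 significant figures: 6.8.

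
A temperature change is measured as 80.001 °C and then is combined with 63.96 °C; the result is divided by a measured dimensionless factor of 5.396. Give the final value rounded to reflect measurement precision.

80.001 °C + 63.96 °C = 143.961 °C; the sum is limited to 2 decimal places (5 s.f.).
Carrying full precision, 143.961 ÷ 5.396 = 26.6792068199… °C; 5.396 has 4 s.f., so the result keeps min(5, 4) = 4 s.f.
Rounded to 4 significant figures: 26.68 °C.

26.68 °C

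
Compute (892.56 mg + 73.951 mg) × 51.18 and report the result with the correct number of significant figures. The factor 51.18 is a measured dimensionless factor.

4.947 × 10⁴ mg

892.56 mg + 73.951 mg = 966.511 mg; the sum is limited to 2 decimal places (5 s.f.).
Carrying full precision, 966.511 × 51.18 = 49466.03298 mg; 51.18 has 4 s.f., so the result keeps min(5, 4) = 4 s.f.
Rounded to 4 significant figures: 4.947 × 10⁴ mg.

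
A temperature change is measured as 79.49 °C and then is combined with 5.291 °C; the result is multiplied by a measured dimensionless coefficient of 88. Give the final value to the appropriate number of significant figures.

79.49 °C + 5.291 °C = 84.781 °C; the sum is limited to 2 decimal places (4 s.f.).
Carrying full precision, 84.781 × 88 = 7460.728 °C; 88 has 2 s.f., so the result keeps min(4, 2) = 2 s.f.
Rounded to 2 significant figures: 7.5 × 10^3 °C.

7.5 × 10^3 °C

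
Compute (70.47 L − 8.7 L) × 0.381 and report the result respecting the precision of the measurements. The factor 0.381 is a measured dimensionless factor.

70.47 L − 8.7 L = 61.77 L; the difference is limited to 1 decimal place (3 s.f.).
Carrying full precision, 61.77 × 0.381 = 23.53437 L; 0.381 has 3 s.f., so the result keeps min(3, 3) = 3 s.f.
Rounded to 3 significant figures: 23.5 L.

23.5 L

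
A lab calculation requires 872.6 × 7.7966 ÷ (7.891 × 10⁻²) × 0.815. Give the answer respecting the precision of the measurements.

7.03 × 10⁴

872.6 × 7.7966 ÷ (7.891 × 10⁻²) × 0.815 = 70266.1288227…
Multiplication/division keeps the fewest significant figures: 872.6 → 4 s.f., 7.7966 → 5 s.f., 7.891 × 10⁻² → 4 s.f., 0.815 → 3 s.f.; limit is 3.
Rounded to 3 significant figures: 7.03 × 10⁴.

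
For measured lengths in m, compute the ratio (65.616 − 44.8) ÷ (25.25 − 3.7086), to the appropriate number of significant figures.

65.616 − 44.8 = 20.816, limited to 1 d.p. → 3 s.f.; 25.25 − 3.7086 = 21.5414, limited to 2 d.p. → 4 s.f.
Carrying full precision, 20.816 ÷ 21.5414 = 0.966325308476…; keep min(3, 4) = 3 s.f.
Rounded to 3 significant figures: 0.966.

0.966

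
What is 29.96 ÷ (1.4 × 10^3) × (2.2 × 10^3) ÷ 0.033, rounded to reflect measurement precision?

1.4 × 10^3

29.96 ÷ (1.4 × 10^3) × (2.2 × 10^3) ÷ 0.033 = 1426.66666667…
Multiplication/division keeps the fewest significant figures: 29.96 → 4 s.f., 1.4 × 10^3 → 2 s.f., 2.2 × 10^3 → 2 s.f., 0.033 → 2 s.f.; limit is 2.
Rounded to 2 significant figures: 1.4 × 10^3.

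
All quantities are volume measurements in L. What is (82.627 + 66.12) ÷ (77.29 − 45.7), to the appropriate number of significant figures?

4.71

82.627 + 66.12 = 148.747, limited to 2 d.p. → 5 s.f.; 77.29 − 45.7 = 31.59, limited to 1 d.p. → 3 s.f.
Carrying full precision, 148.747 ÷ 31.59 = 4.7086736309…; keep min(5, 3) = 3 s.f.
Rounded to 3 significant figures: 4.71.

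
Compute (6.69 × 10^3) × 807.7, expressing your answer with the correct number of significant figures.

5.40 × 10^6

(6.69 × 10^3) × 807.7 = 5403513
Multiplication/division keeps the fewest significant figures: 6.69 × 10^3 → 3 s.f., 807.7 → 4 s.f.; limit is 3.
Rounded to 3 significant figures: 5.40 × 10^6.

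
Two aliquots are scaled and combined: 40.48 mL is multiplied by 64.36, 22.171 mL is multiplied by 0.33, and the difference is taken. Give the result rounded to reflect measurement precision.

40.48 × 64.36 = 2605.2928 → 2605 mL (4 s.f., last digit at the 10^0 place).
22.171 × 0.33 = 7.31643 → 7.3 mL (2 s.f., last digit at the 10^-1 place).
Difference: 2597.97637 mL; keep the coarser place, 10^0.
Result: 2598 mL.

2598 mL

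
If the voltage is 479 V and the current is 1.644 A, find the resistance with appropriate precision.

resistance = 479 V ÷ 1.644 A = 291.362530414… Ω.
479 has 3 significant figures; 1.644 has 4.
Division/multiplication keeps the fewest: 3 significant figures.
Rounded: 291 Ω.

291 Ω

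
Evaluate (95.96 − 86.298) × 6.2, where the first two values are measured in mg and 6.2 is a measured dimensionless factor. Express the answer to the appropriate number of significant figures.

60. mg

95.96 mg − 86.298 mg = 9.662 mg; the difference is limited to 2 decimal places (3 s.f.).
Carrying full precision, 9.662 × 6.2 = 59.9044 mg; 6.2 has 2 s.f., so the result keeps min(3, 2) = 2 s.f.
Rounded to 2 significant figures: 60. mg.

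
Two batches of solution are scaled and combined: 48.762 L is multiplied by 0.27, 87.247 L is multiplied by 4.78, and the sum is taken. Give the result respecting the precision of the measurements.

48.762 × 0.27 = 13.16574 → 13 L (2 s.f., last digit at the 10^0 place).
87.247 × 4.78 = 417.04066 → 4.17 × 10² L (3 s.f., last digit at the 10^0 place).
Sum: 430.2064 L; keep the coarser place, 10^0.
Result: 430. L.

430. L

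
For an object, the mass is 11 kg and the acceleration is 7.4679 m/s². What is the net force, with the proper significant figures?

82 N

net force = 11 kg × 7.4679 m/s² = 82.1469 N.
11 has 2 significant figures; 7.4679 has 5.
Division/multiplication keeps the fewest: 2 significant figures.
Rounded: 82 N.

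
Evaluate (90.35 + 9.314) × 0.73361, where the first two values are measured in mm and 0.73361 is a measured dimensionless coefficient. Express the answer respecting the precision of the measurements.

90.35 mm + 9.314 mm = 99.664 mm; the sum is limited to 2 decimal places (4 s.f.).
Carrying full precision, 99.664 × 0.73361 = 73.11450704 mm; 0.73361 has 5 s.f., so the result keeps min(4, 5) = 4 s.f.
Rounded to 4 significant figures: 73.11 mm.

73.11 mm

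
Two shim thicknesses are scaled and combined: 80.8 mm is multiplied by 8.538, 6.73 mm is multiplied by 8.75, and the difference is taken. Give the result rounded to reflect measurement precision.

631 mm

80.8 × 8.538 = 689.8704 → 690. mm (3 s.f., last digit at the 10^0 place).
6.73 × 8.75 = 58.8875 → 58.9 mm (3 s.f., last digit at the 10^-1 place).
Difference: 630.9829 mm; keep the coarser place, 10^0.
Result: 631 mm.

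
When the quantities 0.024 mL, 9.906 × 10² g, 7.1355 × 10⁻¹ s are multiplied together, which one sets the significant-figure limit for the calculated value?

0.024 mL → 2 s.f.; 9.906 × 10² g → 4 s.f.; 7.1355 × 10⁻¹ s → 5 s.f.
The fewest is 2 significant figures, from 0.024 mL.

0.024 mL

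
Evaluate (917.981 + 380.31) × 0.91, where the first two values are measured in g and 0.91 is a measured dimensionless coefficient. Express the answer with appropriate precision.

1.2 × 10³ g

917.981 g + 380.31 g = 1298.291 g; the sum is limited to 2 decimal places (6 s.f.).
Carrying full precision, 1298.291 × 0.91 = 1181.44481 g; 0.91 has 2 s.f., so the result keeps min(6, 2) = 2 s.f.
Rounded to 2 significant figures: 1.2 × 10³ g.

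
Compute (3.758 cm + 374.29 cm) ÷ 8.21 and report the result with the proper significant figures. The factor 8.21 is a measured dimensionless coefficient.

46.0 cm

3.758 cm + 374.29 cm = 378.048 cm; the sum is limited to 2 decimal places (5 s.f.).
Carrying full precision, 378.048 ÷ 8.21 = 46.0472594397… cm; 8.21 has 3 s.f., so the result keeps min(5, 3) = 3 s.f.
Rounded to 3 significant figures: 46.0 cm.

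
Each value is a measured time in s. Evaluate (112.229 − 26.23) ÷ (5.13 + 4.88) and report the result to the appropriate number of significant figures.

112.229 − 26.23 = 85.999, limited to 2 d.p. → 4 s.f.; 5.13 + 4.88 = 10.01, limited to 2 d.p. → 4 s.f.
Carrying full precision, 85.999 ÷ 10.01 = 8.59130869131…; keep min(4, 4) = 4 s.f.
Rounded to 4 significant figures: 8.591.

8.591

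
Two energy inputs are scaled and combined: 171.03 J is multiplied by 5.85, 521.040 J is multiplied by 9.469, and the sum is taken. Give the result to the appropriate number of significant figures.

171.03 × 5.85 = 1000.5255 → 1.00 × 10^3 J (3 s.f., last digit at the 10^1 place).
521.040 × 9.469 = 4933.72776 → 4934 J (4 s.f., last digit at the 10^0 place).
Sum: 5934.25326 J; keep the coarser place, 10^1.
Result: 5.93 × 10^3 J.

5.93 × 10^3 J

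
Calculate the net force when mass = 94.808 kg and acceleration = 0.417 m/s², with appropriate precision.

39.5 N

net force = 94.808 kg × 0.417 m/s² = 39.534936 N.
94.808 has 5 significant figures; 0.417 has 3.
Division/multiplication keeps the fewest: 3 significant figures.
Rounded: 39.5 N.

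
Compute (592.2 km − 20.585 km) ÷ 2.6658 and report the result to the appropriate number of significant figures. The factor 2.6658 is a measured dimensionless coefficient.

214.4 km

592.2 km − 20.585 km = 571.615 km; the difference is limited to 1 decimal place (4 s.f.).
Carrying full precision, 571.615 ÷ 2.6658 = 214.425313227… km; 2.6658 has 5 s.f., so the result keeps min(4, 5) = 4 s.f.
Rounded to 4 significant figures: 214.4 km.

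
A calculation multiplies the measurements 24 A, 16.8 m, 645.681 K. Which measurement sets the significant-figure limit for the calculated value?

24 A → 2 s.f.; 16.8 m → 3 s.f.; 645.681 K → 6 s.f.
The fewest is 2 significant figures, from 24 A.

24 A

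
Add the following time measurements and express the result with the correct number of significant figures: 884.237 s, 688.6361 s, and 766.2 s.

884.237 s + 688.6361 s + 766.2 s = 2339.0731 s.
Addition/subtraction keeps the fewest decimal places: 884.237 → 3 decimal places, 688.6361 → 4 decimal places, 766.2 → 1 decimal place; limit is 1.
Rounded to 1 decimal place: 2.3391 × 10^3 s.

2.3391 × 10^3 s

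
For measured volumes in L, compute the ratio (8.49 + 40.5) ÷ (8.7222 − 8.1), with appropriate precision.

8.49 + 40.5 = 48.99, limited to 1 d.p. → 3 s.f.; 8.7222 − 8.1 = 0.6222, limited to 1 d.p. → 1 s.f.
Carrying full precision, 48.99 ÷ 0.6222 = 78.7367405979…; keep min(3, 1) = 1 s.f.
Rounded to 1 significant figure: 8 × 10^1.

8 × 10^1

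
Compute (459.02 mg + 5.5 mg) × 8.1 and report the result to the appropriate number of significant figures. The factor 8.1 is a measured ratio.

3.8 × 10³ mg

459.02 mg + 5.5 mg = 464.52 mg; the sum is limited to 1 decimal place (4 s.f.).
Carrying full precision, 464.52 × 8.1 = 3762.612 mg; 8.1 has 2 s.f., so the result keeps min(4, 2) = 2 s.f.
Rounded to 2 significant figures: 3.8 × 10³ mg.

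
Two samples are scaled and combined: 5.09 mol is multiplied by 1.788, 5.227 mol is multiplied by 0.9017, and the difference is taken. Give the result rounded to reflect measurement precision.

4.39 mol

5.09 × 1.788 = 9.10092 → 9.10 mol (3 s.f., last digit at the 10^-2 place).
5.227 × 0.9017 = 4.7131859 → 4.713 mol (4 s.f., last digit at the 10^-3 place).
Difference: 4.3877341 mol; keep the coarser place, 10^-2.
Result: 4.39 mol.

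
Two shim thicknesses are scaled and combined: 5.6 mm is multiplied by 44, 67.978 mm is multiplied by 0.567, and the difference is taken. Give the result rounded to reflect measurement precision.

5.6 × 44 = 246.4 → 2.5 × 10^2 mm (2 s.f., last digit at the 10^1 place).
67.978 × 0.567 = 38.543526 → 38.5 mm (3 s.f., last digit at the 10^-1 place).
Difference: 207.856474 mm; keep the coarser place, 10^1.
Result: 2.1 × 10^2 mm.

2.1 × 10^2 mm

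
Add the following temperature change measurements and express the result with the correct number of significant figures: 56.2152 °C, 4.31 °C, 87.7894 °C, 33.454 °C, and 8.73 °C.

56.2152 °C + 4.31 °C + 87.7894 °C + 33.454 °C + 8.73 °C = 190.4986 °C.
Addition/subtraction keeps the fewest decimal places: 56.2152 → 4 decimal places, 4.31 → 2 decimal places, 87.7894 → 4 decimal places, 33.454 → 3 decimal places, 8.73 → 2 decimal places; limit is 2.
Rounded to 2 decimal places: 1.9050 × 10^2 °C.

1.9050 × 10^2 °C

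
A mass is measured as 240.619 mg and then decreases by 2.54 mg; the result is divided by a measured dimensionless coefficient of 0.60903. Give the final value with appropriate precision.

240.619 mg − 2.54 mg = 238.079 mg; the difference is limited to 2 decimal places (5 s.f.).
Carrying full precision, 238.079 ÷ 0.60903 = 390.915061655… mg; 0.60903 has 5 s.f., so the result keeps min(5, 5) = 5 s.f.
Rounded to 5 significant figures: 390.92 mg.

390.92 mg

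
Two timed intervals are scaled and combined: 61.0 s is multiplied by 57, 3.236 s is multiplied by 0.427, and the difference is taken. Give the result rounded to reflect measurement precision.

61.0 × 57 = 3477 → 3.5 × 10^3 s (2 s.f., last digit at the 10^2 place).
3.236 × 0.427 = 1.381772 → 1.38 s (3 s.f., last digit at the 10^-2 place).
Difference: 3475.618228 s; keep the coarser place, 10^2.
Result: 3.5 × 10^3 s.

3.5 × 10^3 s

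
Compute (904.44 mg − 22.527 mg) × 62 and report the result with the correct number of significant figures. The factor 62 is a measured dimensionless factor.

904.44 mg − 22.527 mg = 881.913 mg; the difference is limited to 2 decimal places (5 s.f.).
Carrying full precision, 881.913 × 62 = 54678.606 mg; 62 has 2 s.f., so the result keeps min(5, 2) = 2 s.f.
Rounded to 2 significant figures: 5.5 × 10⁴ mg.

5.5 × 10⁴ mg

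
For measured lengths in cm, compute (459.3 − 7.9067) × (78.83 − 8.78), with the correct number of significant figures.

3.162 × 10⁴ cm²

459.3 − 7.9067 = 451.3933, limited to 1 d.p. → 4 s.f.; 78.83 − 8.78 = 70.05, limited to 2 d.p. → 4 s.f.
Carrying full precision, 451.3933 × 70.05 = 31620.100665; keep min(4, 4) = 4 s.f.
Rounded to 4 significant figures: 3.162 × 10⁴ cm².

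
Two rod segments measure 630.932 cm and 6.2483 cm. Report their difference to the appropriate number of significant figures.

630.932 cm − 6.2483 cm = 624.6837 cm.
Addition/subtraction keeps the fewest decimal places: 630.932 → 3 decimal places, 6.2483 → 4 decimal places; limit is 3.
Rounded to 3 decimal places: 624.684 cm.

624.684 cm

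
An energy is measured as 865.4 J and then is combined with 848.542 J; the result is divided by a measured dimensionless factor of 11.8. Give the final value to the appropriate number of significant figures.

1.45 × 10^2 J

865.4 J + 848.542 J = 1713.942 J; the sum is limited to 1 decimal place (5 s.f.).
Carrying full precision, 1713.942 ÷ 11.8 = 145.249322034… J; 11.8 has 3 s.f., so the result keeps min(5, 3) = 3 s.f.
Rounded to 3 significant figures: 1.45 × 10^2 J.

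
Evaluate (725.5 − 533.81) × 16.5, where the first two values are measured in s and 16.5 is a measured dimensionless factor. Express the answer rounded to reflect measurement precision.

3.16 × 10³ s

725.5 s − 533.81 s = 191.69 s; the difference is limited to 1 decimal place (4 s.f.).
Carrying full precision, 191.69 × 16.5 = 3162.885 s; 16.5 has 3 s.f., so the result keeps min(4, 3) = 3 s.f.
Rounded to 3 significant figures: 3.16 × 10³ s.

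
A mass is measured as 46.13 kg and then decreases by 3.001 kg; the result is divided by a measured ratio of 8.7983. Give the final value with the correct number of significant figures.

4.902 kg

46.13 kg − 3.001 kg = 43.129 kg; the difference is limited to 2 decimal places (4 s.f.).
Carrying full precision, 43.129 ÷ 8.7983 = 4.90196969869… kg; 8.7983 has 5 s.f., so the result keeps min(4, 5) = 4 s.f.
Rounded to 4 significant figures: 4.902 kg.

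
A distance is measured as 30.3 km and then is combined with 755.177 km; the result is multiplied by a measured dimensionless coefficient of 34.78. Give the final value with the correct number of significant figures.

2.732 × 10⁴ km

30.3 km + 755.177 km = 785.477 km; the sum is limited to 1 decimal place (4 s.f.).
Carrying full precision, 785.477 × 34.78 = 27318.89006 km; 34.78 has 4 s.f., so the result keeps min(4, 4) = 4 s.f.
Rounded to 4 significant figures: 2.732 × 10⁴ km.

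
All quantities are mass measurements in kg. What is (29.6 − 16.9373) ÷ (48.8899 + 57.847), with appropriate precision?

29.6 − 16.9373 = 12.6627, limited to 1 d.p. → 3 s.f.; 48.8899 + 57.847 = 106.7369, limited to 3 d.p. → 6 s.f.
Carrying full precision, 12.6627 ÷ 106.7369 = 0.118634698965…; keep min(3, 6) = 3 s.f.
Rounded to 3 significant figures: 0.119.

0.119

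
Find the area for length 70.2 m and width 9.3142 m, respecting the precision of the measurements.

area = 70.2 m × 9.3142 m = 653.85684 m².
70.2 has 3 significant figures; 9.3142 has 5.
Division/multiplication keeps the fewest: 3 significant figures.
Rounded: 654 m².

654 m²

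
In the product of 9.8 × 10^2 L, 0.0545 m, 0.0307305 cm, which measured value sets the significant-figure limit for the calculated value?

9.8 × 10^2 L → 2 s.f.; 0.0545 m → 3 s.f.; 0.0307305 cm → 6 s.f.
The fewest is 2 significant figures, from 9.8 × 10^2 L.

9.8 × 10^2 L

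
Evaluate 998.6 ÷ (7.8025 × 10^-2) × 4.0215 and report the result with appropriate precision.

5.147 × 10^4

998.6 ÷ (7.8025 × 10^-2) × 4.0215 = 51469.0150593…
Multiplication/division keeps the fewest significant figures: 998.6 → 4 s.f., 7.8025 × 10^-2 → 5 s.f., 4.0215 → 5 s.f.; limit is 4.
Rounded to 4 significant figures: 5.147 × 10^4.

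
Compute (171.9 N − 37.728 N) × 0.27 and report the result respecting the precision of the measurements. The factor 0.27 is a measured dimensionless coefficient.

36 N

171.9 N − 37.728 N = 134.172 N; the difference is limited to 1 decimal place (4 s.f.).
Carrying full precision, 134.172 × 0.27 = 36.22644 N; 0.27 has 2 s.f., so the result keeps min(4, 2) = 2 s.f.
Rounded to 2 significant figures: 36 N.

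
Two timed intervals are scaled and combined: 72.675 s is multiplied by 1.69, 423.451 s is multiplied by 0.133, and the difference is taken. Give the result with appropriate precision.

67 s

72.675 × 1.69 = 122.82075 → 123 s (3 s.f., last digit at the 10^0 place).
423.451 × 0.133 = 56.318983 → 56.3 s (3 s.f., last digit at the 10^-1 place).
Difference: 66.501767 s; keep the coarser place, 10^0.
Result: 67 s.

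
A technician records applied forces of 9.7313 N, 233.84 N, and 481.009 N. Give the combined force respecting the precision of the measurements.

724.58 N

9.7313 N + 233.84 N + 481.009 N = 724.5803 N.
Addition/subtraction keeps the fewest decimal places: 9.7313 → 4 decimal places, 233.84 → 2 decimal places, 481.009 → 3 decimal places; limit is 2.
Rounded to 2 decimal places: 724.58 N.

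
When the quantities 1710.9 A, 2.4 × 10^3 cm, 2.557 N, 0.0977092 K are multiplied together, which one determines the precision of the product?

2.4 × 10^3 cm

1710.9 A → 5 s.f.; 2.4 × 10^3 cm → 2 s.f.; 2.557 N → 4 s.f.; 0.0977092 K → 6 s.f.
The fewest is 2 significant figures, from 2.4 × 10^3 cm.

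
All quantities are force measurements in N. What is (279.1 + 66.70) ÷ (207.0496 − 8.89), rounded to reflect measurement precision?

1.745

279.1 + 66.70 = 345.80, limited to 1 d.p. → 4 s.f.; 207.0496 − 8.89 = 198.1596, limited to 2 d.p. → 5 s.f.
Carrying full precision, 345.80 ÷ 198.1596 = 1.74505802394…; keep min(4, 5) = 4 s.f.
Rounded to 4 significant figures: 1.745.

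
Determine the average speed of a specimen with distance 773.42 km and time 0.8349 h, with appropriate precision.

average speed = 773.42 km ÷ 0.8349 h = 926.362438615… km/h.
773.42 has 5 significant figures; 0.8349 has 4.
Division/multiplication keeps the fewest: 4 significant figures.
Rounded: 926.4 km/h.

926.4 km/h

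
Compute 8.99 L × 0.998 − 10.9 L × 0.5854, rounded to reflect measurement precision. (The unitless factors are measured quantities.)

8.99 × 0.998 = 8.97202 → 8.97 L (3 s.f., last digit at the 10^-2 place).
10.9 × 0.5854 = 6.38086 → 6.38 L (3 s.f., last digit at the 10^-2 place).
Difference: 2.59116 L; keep the coarser place, 10^-2.
Result: 2.59 L.

2.59 L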